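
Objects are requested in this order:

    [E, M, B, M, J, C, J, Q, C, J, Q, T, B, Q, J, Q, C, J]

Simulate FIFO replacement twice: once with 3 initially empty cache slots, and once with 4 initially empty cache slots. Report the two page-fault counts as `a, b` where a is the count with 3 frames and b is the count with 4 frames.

11, 10

3 frames: F F F . F F . F . . . F F . F F F . → 11 faults.
4 frames: F F F . F F . F . . . F F . F . F . → 10 faults.
10 < 11: adding a frame reduced faults, as is typical.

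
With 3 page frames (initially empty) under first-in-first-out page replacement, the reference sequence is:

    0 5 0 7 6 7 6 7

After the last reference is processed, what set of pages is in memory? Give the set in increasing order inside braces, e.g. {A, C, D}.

{5, 6, 7}

0 -> fault, frames (0)
5 -> fault, frames (0 5)
0 -> hit
7 -> fault, frames (0 5 7)
6 -> fault, evict 0, frames (5 7 6)
7 -> hit
6 -> hit
7 -> hit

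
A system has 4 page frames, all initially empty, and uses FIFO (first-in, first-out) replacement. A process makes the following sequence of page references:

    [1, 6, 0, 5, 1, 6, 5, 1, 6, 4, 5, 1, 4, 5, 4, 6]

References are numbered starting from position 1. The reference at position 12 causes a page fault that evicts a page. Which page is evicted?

pos 1: 1 → fault, frames {1}
pos 2: 6 → fault, frames {1,6}
pos 3: 0 → fault, frames {1,6,0}
pos 4: 5 → fault, frames {1,6,0,5}
pos 5: 1 → hit
pos 6: 6 → hit
pos 7: 5 → hit
pos 8: 1 → hit
pos 9: 6 → hit
pos 10: 4 → fault, evict 1, frames {6,0,5,4}
pos 11: 5 → hit
pos 12: 1 → fault, evict 6, frames {0,5,4,1}
At position 12, page 6 is evicted.

6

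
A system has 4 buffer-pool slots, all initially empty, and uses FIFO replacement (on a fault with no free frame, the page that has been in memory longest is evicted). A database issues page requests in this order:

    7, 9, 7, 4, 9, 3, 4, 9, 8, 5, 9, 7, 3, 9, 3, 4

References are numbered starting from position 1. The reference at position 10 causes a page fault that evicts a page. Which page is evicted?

pos 1: 7: fault, frames {7}
pos 2: 9: fault, frames {7,9}
pos 3: 7: hit
pos 4: 4: fault, frames {7,9,4}
pos 5: 9: hit
pos 6: 3: fault, frames {7,9,4,3}
pos 7: 4: hit
pos 8: 9: hit
pos 9: 8: fault, evict 7, frames {9,4,3,8}
pos 10: 5: fault, evict 9, frames {4,3,8,5}
At position 10, page 9 is evicted.

9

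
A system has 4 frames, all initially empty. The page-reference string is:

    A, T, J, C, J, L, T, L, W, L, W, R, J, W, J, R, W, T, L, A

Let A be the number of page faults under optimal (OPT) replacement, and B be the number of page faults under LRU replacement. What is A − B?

-2

Under OPT: F F F F . F . . F . . F . . . . . . F F → 9 faults.
Under LRU: F F F F . F . . F . . F F . . . . F F F → 11 faults.
A − B = 9 − 11 = -2.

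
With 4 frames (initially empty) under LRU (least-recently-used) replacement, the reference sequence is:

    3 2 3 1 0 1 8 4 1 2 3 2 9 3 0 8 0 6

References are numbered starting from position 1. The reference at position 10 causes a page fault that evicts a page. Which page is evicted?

0

pos 1: 3 → fault, frames [3]
pos 2: 2 → fault, frames [3, 2]
pos 3: 3 → hit
pos 4: 1 → fault, frames [2, 3, 1]
pos 5: 0 → fault, frames [2, 3, 1, 0]
pos 6: 1 → hit
pos 7: 8 → fault, evict 2, frames [3, 0, 1, 8]
pos 8: 4 → fault, evict 3, frames [0, 1, 8, 4]
pos 9: 1 → hit
pos 10: 2 → fault, evict 0, frames [8, 4, 1, 2]
At position 10, page 0 is evicted.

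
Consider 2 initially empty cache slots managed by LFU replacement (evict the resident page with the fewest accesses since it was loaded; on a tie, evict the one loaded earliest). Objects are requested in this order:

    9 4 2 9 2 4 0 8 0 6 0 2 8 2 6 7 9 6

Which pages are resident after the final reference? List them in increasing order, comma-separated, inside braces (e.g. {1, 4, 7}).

9 → fault, frames [9]
4 → fault, frames [9, 4]
2 → fault, evict 9, frames [4, 2]
9 → fault, evict 4, frames [2, 9]
2 → hit
4 → fault, evict 9, frames [2, 4]
0 → fault, evict 4, frames [2, 0]
8 → fault, evict 0, frames [2, 8]
0 → fault, evict 8, frames [2, 0]
6 → fault, evict 0, frames [2, 6]
0 → fault, evict 6, frames [2, 0]
2 → hit
8 → fault, evict 0, frames [2, 8]
2 → hit
6 → fault, evict 8, frames [2, 6]
7 → fault, evict 6, frames [2, 7]
9 → fault, evict 7, frames [2, 9]
6 → fault, evict 9, frames [2, 6]

{2, 6}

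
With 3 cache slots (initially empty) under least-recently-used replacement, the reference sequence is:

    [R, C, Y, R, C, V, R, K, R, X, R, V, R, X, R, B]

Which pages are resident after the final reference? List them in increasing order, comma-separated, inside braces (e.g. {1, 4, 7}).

R -> miss, frames (R)
C -> miss, frames (R C)
Y -> miss, frames (R C Y)
R -> hit
C -> hit
V -> miss, evict Y, frames (R C V)
R -> hit
K -> miss, evict C, frames (V R K)
R -> hit
X -> miss, evict V, frames (K R X)
R -> hit
V -> miss, evict K, frames (X R V)
R -> hit
X -> hit
R -> hit
B -> miss, evict V, frames (X R B)

{B, R, X}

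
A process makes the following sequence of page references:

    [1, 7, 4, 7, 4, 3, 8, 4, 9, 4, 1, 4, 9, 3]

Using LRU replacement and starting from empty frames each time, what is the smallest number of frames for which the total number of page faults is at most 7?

f=1: 14 faults
f=2: 10 faults
f=3: 8 faults
f=4: 8 faults
f=5: 7 faults
f=6: 6 faults
Smallest f with faults ≤ 7 is 5.

5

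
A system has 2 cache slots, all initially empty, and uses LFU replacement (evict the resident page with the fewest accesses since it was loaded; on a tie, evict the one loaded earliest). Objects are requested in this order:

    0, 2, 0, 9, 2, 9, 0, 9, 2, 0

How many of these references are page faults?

0 -> miss, frames (0)
2 -> miss, frames (0 2)
0 -> hit
9 -> miss, evict 2, frames (0 9)
2 -> miss, evict 9, frames (0 2)
9 -> miss, evict 2, frames (0 9)
0 -> hit
9 -> hit
2 -> miss, evict 9, frames (0 2)
0 -> hit
Page faults: 6.

6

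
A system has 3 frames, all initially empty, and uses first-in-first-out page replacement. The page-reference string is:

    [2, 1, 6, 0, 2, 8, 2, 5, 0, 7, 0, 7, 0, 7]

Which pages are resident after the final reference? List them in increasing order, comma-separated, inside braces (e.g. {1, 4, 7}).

{0, 5, 7}

2: miss, frames {2}
1: miss, frames {2,1}
6: miss, frames {2,1,6}
0: miss, evict 2, frames {1,6,0}
2: miss, evict 1, frames {6,0,2}
8: miss, evict 6, frames {0,2,8}
2: hit
5: miss, evict 0, frames {2,8,5}
0: miss, evict 2, frames {8,5,0}
7: miss, evict 8, frames {5,0,7}
0: hit
7: hit
0: hit
7: hit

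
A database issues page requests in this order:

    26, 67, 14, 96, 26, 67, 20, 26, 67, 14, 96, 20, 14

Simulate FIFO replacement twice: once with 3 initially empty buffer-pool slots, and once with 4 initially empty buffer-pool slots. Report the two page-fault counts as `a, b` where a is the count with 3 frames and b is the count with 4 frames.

9, 10

3 frames: F F F F F F F . . F F . . → 9 faults.
4 frames: F F F F . . F F F F F F . → 10 faults.
10 > 9: adding a frame increased faults — Belady's anomaly.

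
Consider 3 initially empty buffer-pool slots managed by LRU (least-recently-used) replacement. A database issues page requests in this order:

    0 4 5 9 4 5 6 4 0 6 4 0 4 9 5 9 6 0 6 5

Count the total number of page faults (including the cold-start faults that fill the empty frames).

11

0: fault, frames [0]
4: fault, frames [0, 4]
5: fault, frames [0, 4, 5]
9: fault, evict 0, frames [4, 5, 9]
4: hit
5: hit
6: fault, evict 9, frames [4, 5, 6]
4: hit
0: fault, evict 5, frames [6, 4, 0]
6: hit
4: hit
0: hit
4: hit
9: fault, evict 6, frames [0, 4, 9]
5: fault, evict 0, frames [4, 9, 5]
9: hit
6: fault, evict 4, frames [5, 9, 6]
0: fault, evict 5, frames [9, 6, 0]
6: hit
5: fault, evict 9, frames [0, 6, 5]
Page faults: 11.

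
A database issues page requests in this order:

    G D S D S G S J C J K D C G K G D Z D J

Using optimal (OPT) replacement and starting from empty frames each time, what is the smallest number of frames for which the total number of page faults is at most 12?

3

f=1: 20 faults
f=2: 13 faults
f=3: 9 faults
f=4: 8 faults
f=5: 7 faults
f=6: 7 faults
f=7: 7 faults
Smallest f with faults ≤ 12 is 3.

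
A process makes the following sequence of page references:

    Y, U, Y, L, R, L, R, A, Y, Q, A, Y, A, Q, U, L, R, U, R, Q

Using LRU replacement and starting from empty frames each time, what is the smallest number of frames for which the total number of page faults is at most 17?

f=1: 20 faults
f=2: 15 faults
f=3: 11 faults
f=4: 9 faults
f=5: 9 faults
f=6: 6 faults
Smallest f with faults ≤ 17 is 2.

2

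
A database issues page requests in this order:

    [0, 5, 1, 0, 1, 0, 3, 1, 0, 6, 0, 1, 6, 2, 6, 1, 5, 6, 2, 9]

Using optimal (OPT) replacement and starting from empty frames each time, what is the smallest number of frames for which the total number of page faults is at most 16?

2

f=1: 20 faults
f=2: 12 faults
f=3: 8 faults
f=4: 7 faults
f=5: 7 faults
f=6: 7 faults
f=7: 7 faults
Smallest f with faults ≤ 16 is 2.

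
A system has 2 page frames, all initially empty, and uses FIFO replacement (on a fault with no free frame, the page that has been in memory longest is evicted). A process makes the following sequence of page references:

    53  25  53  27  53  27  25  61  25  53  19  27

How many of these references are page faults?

53: miss, frames {53}
25: miss, frames {53,25}
53: hit
27: miss, evict 53, frames {25,27}
53: miss, evict 25, frames {27,53}
27: hit
25: miss, evict 27, frames {53,25}
61: miss, evict 53, frames {25,61}
25: hit
53: miss, evict 25, frames {61,53}
19: miss, evict 61, frames {53,19}
27: miss, evict 53, frames {19,27}
Page faults: 9.

9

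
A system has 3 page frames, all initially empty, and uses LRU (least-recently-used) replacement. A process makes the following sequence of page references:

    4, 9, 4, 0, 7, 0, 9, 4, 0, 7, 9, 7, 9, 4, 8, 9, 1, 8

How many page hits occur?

4 -> fault, frames {4}
9 -> fault, frames {4,9}
4 -> hit
0 -> fault, frames {9,4,0}
7 -> fault, evict 9, frames {4,0,7}
0 -> hit
9 -> fault, evict 4, frames {7,0,9}
4 -> fault, evict 7, frames {0,9,4}
0 -> hit
7 -> fault, evict 9, frames {4,0,7}
9 -> fault, evict 4, frames {0,7,9}
7 -> hit
9 -> hit
4 -> fault, evict 0, frames {7,9,4}
8 -> fault, evict 7, frames {9,4,8}
9 -> hit
1 -> fault, evict 4, frames {8,9,1}
8 -> hit
Hits: 7.

7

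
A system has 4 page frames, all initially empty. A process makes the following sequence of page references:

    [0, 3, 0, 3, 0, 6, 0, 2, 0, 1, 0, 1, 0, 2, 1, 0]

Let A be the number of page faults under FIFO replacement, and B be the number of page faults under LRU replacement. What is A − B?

Under FIFO: F F . . . F . F . F F . . . . . → 6 faults.
Under LRU: F F . . . F . F . F . . . . . . → 5 faults.
A − B = 6 − 5 = 1.

1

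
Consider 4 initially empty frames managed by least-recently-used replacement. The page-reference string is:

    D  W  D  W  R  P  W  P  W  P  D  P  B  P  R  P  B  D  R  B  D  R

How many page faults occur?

6

D: miss, frames (D)
W: miss, frames (D W)
D: hit
W: hit
R: miss, frames (D W R)
P: miss, frames (D W R P)
W: hit
P: hit
W: hit
P: hit
D: hit
P: hit
B: miss, evict R, frames (W D P B)
P: hit
R: miss, evict W, frames (D B P R)
P: hit
B: hit
D: hit
R: hit
B: hit
D: hit
R: hit
Page faults: 6.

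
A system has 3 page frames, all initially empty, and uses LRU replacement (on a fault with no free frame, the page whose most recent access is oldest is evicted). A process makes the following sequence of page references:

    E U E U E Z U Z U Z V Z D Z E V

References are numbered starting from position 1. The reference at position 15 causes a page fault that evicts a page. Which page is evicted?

V

pos 1: E -> fault, frames (E)
pos 2: U -> fault, frames (E U)
pos 3: E -> hit
pos 4: U -> hit
pos 5: E -> hit
pos 6: Z -> fault, frames (U E Z)
pos 7: U -> hit
pos 8: Z -> hit
pos 9: U -> hit
pos 10: Z -> hit
pos 11: V -> fault, evict E, frames (U Z V)
pos 12: Z -> hit
pos 13: D -> fault, evict U, frames (V Z D)
pos 14: Z -> hit
pos 15: E -> fault, evict V, frames (D Z E)
At position 15, page V is evicted.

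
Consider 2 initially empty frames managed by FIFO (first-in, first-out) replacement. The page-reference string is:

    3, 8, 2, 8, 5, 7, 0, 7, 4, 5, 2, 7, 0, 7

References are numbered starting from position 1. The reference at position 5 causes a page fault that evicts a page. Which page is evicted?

8

pos 1: 3: fault, frames (3)
pos 2: 8: fault, frames (3 8)
pos 3: 2: fault, evict 3, frames (8 2)
pos 4: 8: hit
pos 5: 5: fault, evict 8, frames (2 5)
At position 5, page 8 is evicted.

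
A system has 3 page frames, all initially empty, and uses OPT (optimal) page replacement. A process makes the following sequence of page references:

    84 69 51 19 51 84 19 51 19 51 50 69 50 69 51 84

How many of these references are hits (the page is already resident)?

9

84 -> miss, frames {84}
69 -> miss, frames {84,69}
51 -> miss, frames {84,69,51}
19 -> miss, evict 69, frames {84,51,19}
51 -> hit
84 -> hit
19 -> hit
51 -> hit
19 -> hit
51 -> hit
50 -> miss, evict 19, frames {84,51,50}
69 -> miss, evict 84, frames {51,50,69}
50 -> hit
69 -> hit
51 -> hit
84 -> miss, evict 69, frames {51,50,84}
Hits: 9.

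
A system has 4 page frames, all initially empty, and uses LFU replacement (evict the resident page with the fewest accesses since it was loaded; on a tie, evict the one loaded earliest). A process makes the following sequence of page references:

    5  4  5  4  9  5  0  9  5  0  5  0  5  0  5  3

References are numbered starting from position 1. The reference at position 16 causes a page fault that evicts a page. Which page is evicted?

pos 1: 5 → miss, frames {5}
pos 2: 4 → miss, frames {5,4}
pos 3: 5 → hit
pos 4: 4 → hit
pos 5: 9 → miss, frames {5,4,9}
pos 6: 5 → hit
pos 7: 0 → miss, frames {5,4,9,0}
pos 8: 9 → hit
pos 9: 5 → hit
pos 10: 0 → hit
pos 11: 5 → hit
pos 12: 0 → hit
pos 13: 5 → hit
pos 14: 0 → hit
pos 15: 5 → hit
pos 16: 3 → miss, evict 4, frames {5,9,0,3}
At position 16, page 4 is evicted.

4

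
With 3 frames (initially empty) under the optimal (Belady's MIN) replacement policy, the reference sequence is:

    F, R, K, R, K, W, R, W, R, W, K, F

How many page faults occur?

F → fault, frames {F}
R → fault, frames {F,R}
K → fault, frames {F,R,K}
R → hit
K → hit
W → fault, evict F, frames {R,K,W}
R → hit
W → hit
R → hit
W → hit
K → hit
F → fault, evict W, frames {R,K,F}
Page faults: 5.

5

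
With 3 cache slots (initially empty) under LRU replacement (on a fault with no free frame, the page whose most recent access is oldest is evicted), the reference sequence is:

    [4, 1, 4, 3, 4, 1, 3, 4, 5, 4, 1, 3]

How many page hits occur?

6

4 → miss, frames [4]
1 → miss, frames [4, 1]
4 → hit
3 → miss, frames [1, 4, 3]
4 → hit
1 → hit
3 → hit
4 → hit
5 → miss, evict 1, frames [3, 4, 5]
4 → hit
1 → miss, evict 3, frames [5, 4, 1]
3 → miss, evict 5, frames [4, 1, 3]
Hits: 6.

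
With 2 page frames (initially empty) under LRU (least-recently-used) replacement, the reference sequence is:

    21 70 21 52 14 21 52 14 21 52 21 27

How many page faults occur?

21 → miss, frames [21]
70 → miss, frames [21, 70]
21 → hit
52 → miss, evict 70, frames [21, 52]
14 → miss, evict 21, frames [52, 14]
21 → miss, evict 52, frames [14, 21]
52 → miss, evict 14, frames [21, 52]
14 → miss, evict 21, frames [52, 14]
21 → miss, evict 52, frames [14, 21]
52 → miss, evict 14, frames [21, 52]
21 → hit
27 → miss, evict 52, frames [21, 27]
Page faults: 10.

10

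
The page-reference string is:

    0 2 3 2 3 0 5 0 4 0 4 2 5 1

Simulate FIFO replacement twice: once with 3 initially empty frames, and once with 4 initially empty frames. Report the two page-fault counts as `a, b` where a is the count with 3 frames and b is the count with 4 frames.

9, 8

3 frames: F F F . . . F F F . . F F F → 9 faults.
4 frames: F F F . . . F . F F . F . F → 8 faults.
8 < 9: adding a frame reduced faults, as is typical.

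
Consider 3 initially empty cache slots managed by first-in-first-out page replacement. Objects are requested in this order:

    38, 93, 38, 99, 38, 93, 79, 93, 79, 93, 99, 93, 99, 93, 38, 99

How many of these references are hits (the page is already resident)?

38: miss, frames {38}
93: miss, frames {38,93}
38: hit
99: miss, frames {38,93,99}
38: hit
93: hit
79: miss, evict 38, frames {93,99,79}
93: hit
79: hit
93: hit
99: hit
93: hit
99: hit
93: hit
38: miss, evict 93, frames {99,79,38}
99: hit
Hits: 11.

11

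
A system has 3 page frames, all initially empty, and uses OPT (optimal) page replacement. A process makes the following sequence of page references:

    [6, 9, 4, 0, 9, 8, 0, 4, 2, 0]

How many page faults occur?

6 → miss, frames {6}
9 → miss, frames {6,9}
4 → miss, frames {6,9,4}
0 → miss, evict 6, frames {9,4,0}
9 → hit
8 → miss, evict 9, frames {4,0,8}
0 → hit
4 → hit
2 → miss, evict 8, frames {4,0,2}
0 → hit
Page faults: 6.

6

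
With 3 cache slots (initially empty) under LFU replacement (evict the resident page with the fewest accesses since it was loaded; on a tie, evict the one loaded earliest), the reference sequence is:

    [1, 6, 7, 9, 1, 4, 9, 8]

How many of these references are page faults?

1 -> fault, frames {1}
6 -> fault, frames {1,6}
7 -> fault, frames {1,6,7}
9 -> fault, evict 1, frames {6,7,9}
1 -> fault, evict 6, frames {7,9,1}
4 -> fault, evict 7, frames {9,1,4}
9 -> hit
8 -> fault, evict 1, frames {9,4,8}
Page faults: 7.

7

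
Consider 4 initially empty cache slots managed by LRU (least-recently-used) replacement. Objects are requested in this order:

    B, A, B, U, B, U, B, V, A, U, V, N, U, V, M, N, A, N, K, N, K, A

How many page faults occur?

B → fault, frames [B]
A → fault, frames [B, A]
B → hit
U → fault, frames [A, B, U]
B → hit
U → hit
B → hit
V → fault, frames [A, U, B, V]
A → hit
U → hit
V → hit
N → fault, evict B, frames [A, U, V, N]
U → hit
V → hit
M → fault, evict A, frames [N, U, V, M]
N → hit
A → fault, evict U, frames [V, M, N, A]
N → hit
K → fault, evict V, frames [M, A, N, K]
N → hit
K → hit
A → hit
Page faults: 8.

8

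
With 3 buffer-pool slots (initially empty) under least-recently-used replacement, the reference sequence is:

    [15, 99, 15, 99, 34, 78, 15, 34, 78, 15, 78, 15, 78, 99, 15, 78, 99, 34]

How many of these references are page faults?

15: fault, frames {15}
99: fault, frames {15,99}
15: hit
99: hit
34: fault, frames {15,99,34}
78: fault, evict 15, frames {99,34,78}
15: fault, evict 99, frames {34,78,15}
34: hit
78: hit
15: hit
78: hit
15: hit
78: hit
99: fault, evict 34, frames {15,78,99}
15: hit
78: hit
99: hit
34: fault, evict 15, frames {78,99,34}
Page faults: 7.

7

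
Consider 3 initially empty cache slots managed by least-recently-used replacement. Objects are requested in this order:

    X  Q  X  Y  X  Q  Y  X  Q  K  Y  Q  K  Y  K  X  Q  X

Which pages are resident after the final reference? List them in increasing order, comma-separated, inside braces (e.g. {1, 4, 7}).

{K, Q, X}

X → miss, frames [X]
Q → miss, frames [X, Q]
X → hit
Y → miss, frames [Q, X, Y]
X → hit
Q → hit
Y → hit
X → hit
Q → hit
K → miss, evict Y, frames [X, Q, K]
Y → miss, evict X, frames [Q, K, Y]
Q → hit
K → hit
Y → hit
K → hit
X → miss, evict Q, frames [Y, K, X]
Q → miss, evict Y, frames [K, X, Q]
X → hit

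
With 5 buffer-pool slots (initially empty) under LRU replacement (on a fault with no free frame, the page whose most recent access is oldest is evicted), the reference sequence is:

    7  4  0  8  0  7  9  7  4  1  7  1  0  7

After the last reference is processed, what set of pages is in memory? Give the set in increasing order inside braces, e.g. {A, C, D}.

7 → miss, frames [7]
4 → miss, frames [7, 4]
0 → miss, frames [7, 4, 0]
8 → miss, frames [7, 4, 0, 8]
0 → hit
7 → hit
9 → miss, frames [4, 8, 0, 7, 9]
7 → hit
4 → hit
1 → miss, evict 8, frames [0, 9, 7, 4, 1]
7 → hit
1 → hit
0 → hit
7 → hit

{0, 1, 4, 7, 9}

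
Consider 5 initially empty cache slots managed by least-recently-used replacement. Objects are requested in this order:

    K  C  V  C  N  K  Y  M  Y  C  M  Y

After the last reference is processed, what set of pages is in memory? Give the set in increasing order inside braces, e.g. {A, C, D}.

K: miss, frames {K}
C: miss, frames {K,C}
V: miss, frames {K,C,V}
C: hit
N: miss, frames {K,V,C,N}
K: hit
Y: miss, frames {V,C,N,K,Y}
M: miss, evict V, frames {C,N,K,Y,M}
Y: hit
C: hit
M: hit
Y: hit

{C, K, M, N, Y}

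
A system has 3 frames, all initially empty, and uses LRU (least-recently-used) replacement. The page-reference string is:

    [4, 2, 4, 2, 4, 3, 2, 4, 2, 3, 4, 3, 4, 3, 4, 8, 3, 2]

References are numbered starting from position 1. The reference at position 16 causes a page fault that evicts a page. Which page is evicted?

pos 1: 4 → miss, frames [4]
pos 2: 2 → miss, frames [4, 2]
pos 3: 4 → hit
pos 4: 2 → hit
pos 5: 4 → hit
pos 6: 3 → miss, frames [2, 4, 3]
pos 7: 2 → hit
pos 8: 4 → hit
pos 9: 2 → hit
pos 10: 3 → hit
pos 11: 4 → hit
pos 12: 3 → hit
pos 13: 4 → hit
pos 14: 3 → hit
pos 15: 4 → hit
pos 16: 8 → miss, evict 2, frames [3, 4, 8]
At position 16, page 2 is evicted.

2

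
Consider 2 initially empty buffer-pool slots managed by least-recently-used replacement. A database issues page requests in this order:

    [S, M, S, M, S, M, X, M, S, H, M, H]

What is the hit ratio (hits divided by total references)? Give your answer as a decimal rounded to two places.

0.50

S -> fault, frames [S]
M -> fault, frames [S, M]
S -> hit
M -> hit
S -> hit
M -> hit
X -> fault, evict S, frames [M, X]
M -> hit
S -> fault, evict X, frames [M, S]
H -> fault, evict M, frames [S, H]
M -> fault, evict S, frames [H, M]
H -> hit
Hits: 6 of 12 references → 6/12 = 0.5000.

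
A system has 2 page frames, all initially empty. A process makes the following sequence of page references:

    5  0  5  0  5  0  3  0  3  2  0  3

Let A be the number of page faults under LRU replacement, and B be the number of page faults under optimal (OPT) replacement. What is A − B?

1

Under LRU: F F . . . . F . . F F F → 6 faults.
Under OPT: F F . . . . F . . F . F → 5 faults.
A − B = 6 − 5 = 1.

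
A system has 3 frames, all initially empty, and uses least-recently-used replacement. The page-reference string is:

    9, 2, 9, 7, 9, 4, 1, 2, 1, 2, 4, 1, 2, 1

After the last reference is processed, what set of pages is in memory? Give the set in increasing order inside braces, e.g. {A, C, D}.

{1, 2, 4}

9: fault, frames {9}
2: fault, frames {9,2}
9: hit
7: fault, frames {2,9,7}
9: hit
4: fault, evict 2, frames {7,9,4}
1: fault, evict 7, frames {9,4,1}
2: fault, evict 9, frames {4,1,2}
1: hit
2: hit
4: hit
1: hit
2: hit
1: hit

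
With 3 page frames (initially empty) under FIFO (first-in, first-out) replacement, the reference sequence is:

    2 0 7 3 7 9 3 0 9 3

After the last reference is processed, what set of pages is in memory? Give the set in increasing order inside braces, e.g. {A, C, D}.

2 → fault, frames {2}
0 → fault, frames {2,0}
7 → fault, frames {2,0,7}
3 → fault, evict 2, frames {0,7,3}
7 → hit
9 → fault, evict 0, frames {7,3,9}
3 → hit
0 → fault, evict 7, frames {3,9,0}
9 → hit
3 → hit

{0, 3, 9}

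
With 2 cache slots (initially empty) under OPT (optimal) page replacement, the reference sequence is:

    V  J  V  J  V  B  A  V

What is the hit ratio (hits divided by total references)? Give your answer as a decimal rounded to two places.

0.50

V: miss, frames {V}
J: miss, frames {V,J}
V: hit
J: hit
V: hit
B: miss, evict J, frames {V,B}
A: miss, evict B, frames {V,A}
V: hit
Hits: 4 of 8 references → 4/8 = 0.5000.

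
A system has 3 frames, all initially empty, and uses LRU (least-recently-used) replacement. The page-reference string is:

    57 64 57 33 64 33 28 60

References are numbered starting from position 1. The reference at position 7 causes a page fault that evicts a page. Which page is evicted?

57

pos 1: 57: fault, frames {57}
pos 2: 64: fault, frames {57,64}
pos 3: 57: hit
pos 4: 33: fault, frames {64,57,33}
pos 5: 64: hit
pos 6: 33: hit
pos 7: 28: fault, evict 57, frames {64,33,28}
At position 7, page 57 is evicted.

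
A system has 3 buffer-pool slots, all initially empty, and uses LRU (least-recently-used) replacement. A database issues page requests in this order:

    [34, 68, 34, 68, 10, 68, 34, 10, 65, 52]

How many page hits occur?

34: miss, frames (34)
68: miss, frames (34 68)
34: hit
68: hit
10: miss, frames (34 68 10)
68: hit
34: hit
10: hit
65: miss, evict 68, frames (34 10 65)
52: miss, evict 34, frames (10 65 52)
Hits: 5.

5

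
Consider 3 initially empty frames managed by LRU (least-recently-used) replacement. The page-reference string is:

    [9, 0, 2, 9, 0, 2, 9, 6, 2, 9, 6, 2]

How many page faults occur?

9 -> fault, frames [9]
0 -> fault, frames [9, 0]
2 -> fault, frames [9, 0, 2]
9 -> hit
0 -> hit
2 -> hit
9 -> hit
6 -> fault, evict 0, frames [2, 9, 6]
2 -> hit
9 -> hit
6 -> hit
2 -> hit
Page faults: 4.

4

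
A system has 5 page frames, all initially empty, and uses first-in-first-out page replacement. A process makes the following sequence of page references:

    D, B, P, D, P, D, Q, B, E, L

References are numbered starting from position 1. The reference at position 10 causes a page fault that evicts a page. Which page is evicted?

D

pos 1: D -> fault, frames (D)
pos 2: B -> fault, frames (D B)
pos 3: P -> fault, frames (D B P)
pos 4: D -> hit
pos 5: P -> hit
pos 6: D -> hit
pos 7: Q -> fault, frames (D B P Q)
pos 8: B -> hit
pos 9: E -> fault, frames (D B P Q E)
pos 10: L -> fault, evict D, frames (B P Q E L)
At position 10, page D is evicted.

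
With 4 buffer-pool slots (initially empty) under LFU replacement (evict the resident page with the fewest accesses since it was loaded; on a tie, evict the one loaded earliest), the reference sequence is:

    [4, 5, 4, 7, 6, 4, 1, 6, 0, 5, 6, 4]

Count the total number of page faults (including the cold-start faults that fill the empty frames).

7

4 -> fault, frames (4)
5 -> fault, frames (4 5)
4 -> hit
7 -> fault, frames (4 5 7)
6 -> fault, frames (4 5 7 6)
4 -> hit
1 -> fault, evict 5, frames (4 7 6 1)
6 -> hit
0 -> fault, evict 7, frames (4 6 1 0)
5 -> fault, evict 1, frames (4 6 0 5)
6 -> hit
4 -> hit
Page faults: 7.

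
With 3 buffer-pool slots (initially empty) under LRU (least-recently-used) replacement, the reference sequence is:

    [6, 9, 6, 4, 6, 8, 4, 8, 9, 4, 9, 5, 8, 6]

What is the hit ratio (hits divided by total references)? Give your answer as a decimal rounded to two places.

0.43

6: fault, frames [6]
9: fault, frames [6, 9]
6: hit
4: fault, frames [9, 6, 4]
6: hit
8: fault, evict 9, frames [4, 6, 8]
4: hit
8: hit
9: fault, evict 6, frames [4, 8, 9]
4: hit
9: hit
5: fault, evict 8, frames [4, 9, 5]
8: fault, evict 4, frames [9, 5, 8]
6: fault, evict 9, frames [5, 8, 6]
Hits: 6 of 14 references → 6/14 = 0.4286.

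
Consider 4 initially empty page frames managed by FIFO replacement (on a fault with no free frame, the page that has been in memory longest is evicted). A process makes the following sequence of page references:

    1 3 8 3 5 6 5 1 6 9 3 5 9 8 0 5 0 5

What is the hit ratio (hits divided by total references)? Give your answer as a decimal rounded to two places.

1 → fault, frames [1]
3 → fault, frames [1, 3]
8 → fault, frames [1, 3, 8]
3 → hit
5 → fault, frames [1, 3, 8, 5]
6 → fault, evict 1, frames [3, 8, 5, 6]
5 → hit
1 → fault, evict 3, frames [8, 5, 6, 1]
6 → hit
9 → fault, evict 8, frames [5, 6, 1, 9]
3 → fault, evict 5, frames [6, 1, 9, 3]
5 → fault, evict 6, frames [1, 9, 3, 5]
9 → hit
8 → fault, evict 1, frames [9, 3, 5, 8]
0 → fault, evict 9, frames [3, 5, 8, 0]
5 → hit
0 → hit
5 → hit
Hits: 7 of 18 references → 7/18 = 0.3889.

0.39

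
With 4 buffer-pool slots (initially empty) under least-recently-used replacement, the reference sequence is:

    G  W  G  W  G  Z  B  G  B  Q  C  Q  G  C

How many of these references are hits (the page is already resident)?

G -> miss, frames {G}
W -> miss, frames {G,W}
G -> hit
W -> hit
G -> hit
Z -> miss, frames {W,G,Z}
B -> miss, frames {W,G,Z,B}
G -> hit
B -> hit
Q -> miss, evict W, frames {Z,G,B,Q}
C -> miss, evict Z, frames {G,B,Q,C}
Q -> hit
G -> hit
C -> hit
Hits: 8.

8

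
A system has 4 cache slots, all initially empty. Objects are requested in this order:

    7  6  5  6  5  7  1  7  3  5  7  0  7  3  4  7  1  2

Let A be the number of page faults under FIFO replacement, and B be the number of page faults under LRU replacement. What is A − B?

Under FIFO: F F F . . . F . F . F F . . F . F F → 10 faults.
Under LRU: F F F . . . F . F . . F . . F . F F → 9 faults.
A − B = 10 − 9 = 1.

1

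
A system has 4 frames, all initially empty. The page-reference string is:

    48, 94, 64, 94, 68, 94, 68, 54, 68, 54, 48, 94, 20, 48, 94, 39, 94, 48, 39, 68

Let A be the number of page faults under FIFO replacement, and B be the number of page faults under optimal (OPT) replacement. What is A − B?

3

Under FIFO: F F F . F . . F . . F F F . . F . . . F → 10 faults.
Under OPT: F F F . F . . F . . . . F . . F . . . . → 7 faults.
A − B = 10 − 7 = 3.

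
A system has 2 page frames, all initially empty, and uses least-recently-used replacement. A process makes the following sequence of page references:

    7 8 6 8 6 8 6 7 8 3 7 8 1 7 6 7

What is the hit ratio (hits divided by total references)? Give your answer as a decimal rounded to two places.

0.31

7 → miss, frames {7}
8 → miss, frames {7,8}
6 → miss, evict 7, frames {8,6}
8 → hit
6 → hit
8 → hit
6 → hit
7 → miss, evict 8, frames {6,7}
8 → miss, evict 6, frames {7,8}
3 → miss, evict 7, frames {8,3}
7 → miss, evict 8, frames {3,7}
8 → miss, evict 3, frames {7,8}
1 → miss, evict 7, frames {8,1}
7 → miss, evict 8, frames {1,7}
6 → miss, evict 1, frames {7,6}
7 → hit
Hits: 5 of 16 references → 5/16 = 0.3125.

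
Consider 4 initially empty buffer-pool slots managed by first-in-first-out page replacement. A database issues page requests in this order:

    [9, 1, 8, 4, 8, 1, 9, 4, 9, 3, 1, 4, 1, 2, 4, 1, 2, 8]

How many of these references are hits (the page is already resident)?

9 -> fault, frames {9}
1 -> fault, frames {9,1}
8 -> fault, frames {9,1,8}
4 -> fault, frames {9,1,8,4}
8 -> hit
1 -> hit
9 -> hit
4 -> hit
9 -> hit
3 -> fault, evict 9, frames {1,8,4,3}
1 -> hit
4 -> hit
1 -> hit
2 -> fault, evict 1, frames {8,4,3,2}
4 -> hit
1 -> fault, evict 8, frames {4,3,2,1}
2 -> hit
8 -> fault, evict 4, frames {3,2,1,8}
Hits: 10.

10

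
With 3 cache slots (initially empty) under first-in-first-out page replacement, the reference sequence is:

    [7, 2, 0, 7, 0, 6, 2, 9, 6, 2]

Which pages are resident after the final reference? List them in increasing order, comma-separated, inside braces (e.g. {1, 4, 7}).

{2, 6, 9}

7 → miss, frames [7]
2 → miss, frames [7, 2]
0 → miss, frames [7, 2, 0]
7 → hit
0 → hit
6 → miss, evict 7, frames [2, 0, 6]
2 → hit
9 → miss, evict 2, frames [0, 6, 9]
6 → hit
2 → miss, evict 0, frames [6, 9, 2]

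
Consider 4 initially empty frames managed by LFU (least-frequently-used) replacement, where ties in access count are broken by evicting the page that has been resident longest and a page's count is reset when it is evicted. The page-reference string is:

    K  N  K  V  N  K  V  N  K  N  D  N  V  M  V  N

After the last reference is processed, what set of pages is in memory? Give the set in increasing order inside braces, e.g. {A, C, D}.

{K, M, N, V}

K → miss, frames (K)
N → miss, frames (K N)
K → hit
V → miss, frames (K N V)
N → hit
K → hit
V → hit
N → hit
K → hit
N → hit
D → miss, frames (K N V D)
N → hit
V → hit
M → miss, evict D, frames (K N V M)
V → hit
N → hit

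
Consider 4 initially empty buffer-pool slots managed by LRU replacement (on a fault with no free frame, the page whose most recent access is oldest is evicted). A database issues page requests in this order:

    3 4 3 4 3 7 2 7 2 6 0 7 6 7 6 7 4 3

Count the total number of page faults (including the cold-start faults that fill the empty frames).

3 -> miss, frames (3)
4 -> miss, frames (3 4)
3 -> hit
4 -> hit
3 -> hit
7 -> miss, frames (4 3 7)
2 -> miss, frames (4 3 7 2)
7 -> hit
2 -> hit
6 -> miss, evict 4, frames (3 7 2 6)
0 -> miss, evict 3, frames (7 2 6 0)
7 -> hit
6 -> hit
7 -> hit
6 -> hit
7 -> hit
4 -> miss, evict 2, frames (0 6 7 4)
3 -> miss, evict 0, frames (6 7 4 3)
Page faults: 8.

8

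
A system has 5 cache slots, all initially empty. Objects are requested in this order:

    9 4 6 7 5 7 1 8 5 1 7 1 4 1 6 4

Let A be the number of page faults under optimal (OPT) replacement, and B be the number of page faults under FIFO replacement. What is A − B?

Under OPT: F F F F F . F F . . . . . . F . → 8 faults.
Under FIFO: F F F F F . F F . . . . F . F . → 9 faults.
A − B = 8 − 9 = -1.

-1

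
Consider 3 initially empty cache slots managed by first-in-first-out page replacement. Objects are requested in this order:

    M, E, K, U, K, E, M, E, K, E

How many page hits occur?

3

M: miss, frames {M}
E: miss, frames {M,E}
K: miss, frames {M,E,K}
U: miss, evict M, frames {E,K,U}
K: hit
E: hit
M: miss, evict E, frames {K,U,M}
E: miss, evict K, frames {U,M,E}
K: miss, evict U, frames {M,E,K}
E: hit
Hits: 3.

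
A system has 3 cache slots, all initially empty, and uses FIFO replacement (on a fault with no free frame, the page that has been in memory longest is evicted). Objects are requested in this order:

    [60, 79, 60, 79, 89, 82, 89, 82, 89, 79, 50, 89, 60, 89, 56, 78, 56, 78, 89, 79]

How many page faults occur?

60 -> fault, frames {60}
79 -> fault, frames {60,79}
60 -> hit
79 -> hit
89 -> fault, frames {60,79,89}
82 -> fault, evict 60, frames {79,89,82}
89 -> hit
82 -> hit
89 -> hit
79 -> hit
50 -> fault, evict 79, frames {89,82,50}
89 -> hit
60 -> fault, evict 89, frames {82,50,60}
89 -> fault, evict 82, frames {50,60,89}
56 -> fault, evict 50, frames {60,89,56}
78 -> fault, evict 60, frames {89,56,78}
56 -> hit
78 -> hit
89 -> hit
79 -> fault, evict 89, frames {56,78,79}
Page faults: 10.

10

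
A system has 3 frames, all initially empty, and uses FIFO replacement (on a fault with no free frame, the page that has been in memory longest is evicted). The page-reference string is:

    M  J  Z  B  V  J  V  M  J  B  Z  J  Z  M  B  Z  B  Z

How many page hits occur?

M → miss, frames [M]
J → miss, frames [M, J]
Z → miss, frames [M, J, Z]
B → miss, evict M, frames [J, Z, B]
V → miss, evict J, frames [Z, B, V]
J → miss, evict Z, frames [B, V, J]
V → hit
M → miss, evict B, frames [V, J, M]
J → hit
B → miss, evict V, frames [J, M, B]
Z → miss, evict J, frames [M, B, Z]
J → miss, evict M, frames [B, Z, J]
Z → hit
M → miss, evict B, frames [Z, J, M]
B → miss, evict Z, frames [J, M, B]
Z → miss, evict J, frames [M, B, Z]
B → hit
Z → hit
Hits: 5.

5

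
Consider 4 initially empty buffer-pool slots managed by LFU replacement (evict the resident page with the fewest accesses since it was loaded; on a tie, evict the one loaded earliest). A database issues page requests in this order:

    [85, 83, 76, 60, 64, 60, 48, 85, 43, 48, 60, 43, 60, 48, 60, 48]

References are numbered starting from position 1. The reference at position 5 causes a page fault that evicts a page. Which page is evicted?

85

pos 1: 85 -> miss, frames (85)
pos 2: 83 -> miss, frames (85 83)
pos 3: 76 -> miss, frames (85 83 76)
pos 4: 60 -> miss, frames (85 83 76 60)
pos 5: 64 -> miss, evict 85, frames (83 76 60 64)
At position 5, page 85 is evicted.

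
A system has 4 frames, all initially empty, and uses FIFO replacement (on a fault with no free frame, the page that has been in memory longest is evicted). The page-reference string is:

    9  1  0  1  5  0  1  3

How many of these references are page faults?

9: fault, frames {9}
1: fault, frames {9,1}
0: fault, frames {9,1,0}
1: hit
5: fault, frames {9,1,0,5}
0: hit
1: hit
3: fault, evict 9, frames {1,0,5,3}
Page faults: 5.

5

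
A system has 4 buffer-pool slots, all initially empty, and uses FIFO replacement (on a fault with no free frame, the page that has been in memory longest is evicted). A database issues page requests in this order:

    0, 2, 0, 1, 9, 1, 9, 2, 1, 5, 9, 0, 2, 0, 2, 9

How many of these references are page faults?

0 → fault, frames [0]
2 → fault, frames [0, 2]
0 → hit
1 → fault, frames [0, 2, 1]
9 → fault, frames [0, 2, 1, 9]
1 → hit
9 → hit
2 → hit
1 → hit
5 → fault, evict 0, frames [2, 1, 9, 5]
9 → hit
0 → fault, evict 2, frames [1, 9, 5, 0]
2 → fault, evict 1, frames [9, 5, 0, 2]
0 → hit
2 → hit
9 → hit
Page faults: 7.

7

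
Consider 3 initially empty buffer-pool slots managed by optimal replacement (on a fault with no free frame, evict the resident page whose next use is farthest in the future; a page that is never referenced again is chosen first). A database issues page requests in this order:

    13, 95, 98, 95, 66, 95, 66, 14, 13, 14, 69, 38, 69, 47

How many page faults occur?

13 → fault, frames (13)
95 → fault, frames (13 95)
98 → fault, frames (13 95 98)
95 → hit
66 → fault, evict 98, frames (13 95 66)
95 → hit
66 → hit
14 → fault, evict 66, frames (13 95 14)
13 → hit
14 → hit
69 → fault, evict 14, frames (13 95 69)
38 → fault, evict 95, frames (13 69 38)
69 → hit
47 → fault, evict 38, frames (13 69 47)
Page faults: 8.

8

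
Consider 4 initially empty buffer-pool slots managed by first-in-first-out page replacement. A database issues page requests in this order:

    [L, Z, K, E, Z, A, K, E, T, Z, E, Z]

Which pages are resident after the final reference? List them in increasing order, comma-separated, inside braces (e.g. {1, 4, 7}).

L -> fault, frames [L]
Z -> fault, frames [L, Z]
K -> fault, frames [L, Z, K]
E -> fault, frames [L, Z, K, E]
Z -> hit
A -> fault, evict L, frames [Z, K, E, A]
K -> hit
E -> hit
T -> fault, evict Z, frames [K, E, A, T]
Z -> fault, evict K, frames [E, A, T, Z]
E -> hit
Z -> hit

{A, E, T, Z}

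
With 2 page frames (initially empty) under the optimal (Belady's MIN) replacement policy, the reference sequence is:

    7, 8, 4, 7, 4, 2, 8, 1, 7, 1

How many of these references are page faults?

7 → fault, frames (7)
8 → fault, frames (7 8)
4 → fault, evict 8, frames (7 4)
7 → hit
4 → hit
2 → fault, evict 4, frames (7 2)
8 → fault, evict 2, frames (7 8)
1 → fault, evict 8, frames (7 1)
7 → hit
1 → hit
Page faults: 6.

6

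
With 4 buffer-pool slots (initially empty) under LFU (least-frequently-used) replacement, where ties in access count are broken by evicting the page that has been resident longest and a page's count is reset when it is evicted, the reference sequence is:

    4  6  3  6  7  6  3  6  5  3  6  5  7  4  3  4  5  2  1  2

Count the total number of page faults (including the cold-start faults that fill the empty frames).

9

4 → miss, frames (4)
6 → miss, frames (4 6)
3 → miss, frames (4 6 3)
6 → hit
7 → miss, frames (4 6 3 7)
6 → hit
3 → hit
6 → hit
5 → miss, evict 4, frames (6 3 7 5)
3 → hit
6 → hit
5 → hit
7 → hit
4 → miss, evict 7, frames (6 3 5 4)
3 → hit
4 → hit
5 → hit
2 → miss, evict 4, frames (6 3 5 2)
1 → miss, evict 2, frames (6 3 5 1)
2 → miss, evict 1, frames (6 3 5 2)
Page faults: 9.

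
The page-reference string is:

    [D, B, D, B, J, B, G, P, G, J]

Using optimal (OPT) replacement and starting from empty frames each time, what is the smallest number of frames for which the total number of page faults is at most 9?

f=1: 10 faults
f=2: 6 faults
f=3: 5 faults
f=4: 5 faults
f=5: 5 faults
Smallest f with faults ≤ 9 is 2.

2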